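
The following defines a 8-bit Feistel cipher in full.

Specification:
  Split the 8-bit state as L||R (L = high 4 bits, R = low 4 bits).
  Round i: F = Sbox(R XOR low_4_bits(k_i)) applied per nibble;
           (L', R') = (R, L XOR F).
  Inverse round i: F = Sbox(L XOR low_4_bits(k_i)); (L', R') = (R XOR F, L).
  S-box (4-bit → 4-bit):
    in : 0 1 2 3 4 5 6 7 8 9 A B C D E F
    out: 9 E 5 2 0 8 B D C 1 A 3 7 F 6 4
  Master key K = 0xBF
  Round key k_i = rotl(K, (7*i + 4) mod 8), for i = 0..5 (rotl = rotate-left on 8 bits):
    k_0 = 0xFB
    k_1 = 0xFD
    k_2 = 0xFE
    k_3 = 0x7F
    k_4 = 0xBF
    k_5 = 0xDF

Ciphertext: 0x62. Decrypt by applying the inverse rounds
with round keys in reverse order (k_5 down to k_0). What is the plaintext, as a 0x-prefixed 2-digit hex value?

0x81

s_0 = ciphertext = 0x62
s_1 = InvRound(s_0, k_5) = 0x36
s_2 = InvRound(s_1, k_4) = 0x13
s_3 = InvRound(s_2, k_3) = 0x51
s_4 = InvRound(s_3, k_2) = 0x25
s_5 = InvRound(s_4, k_1) = 0x12
s_6 = InvRound(s_5, k_0) = 0x81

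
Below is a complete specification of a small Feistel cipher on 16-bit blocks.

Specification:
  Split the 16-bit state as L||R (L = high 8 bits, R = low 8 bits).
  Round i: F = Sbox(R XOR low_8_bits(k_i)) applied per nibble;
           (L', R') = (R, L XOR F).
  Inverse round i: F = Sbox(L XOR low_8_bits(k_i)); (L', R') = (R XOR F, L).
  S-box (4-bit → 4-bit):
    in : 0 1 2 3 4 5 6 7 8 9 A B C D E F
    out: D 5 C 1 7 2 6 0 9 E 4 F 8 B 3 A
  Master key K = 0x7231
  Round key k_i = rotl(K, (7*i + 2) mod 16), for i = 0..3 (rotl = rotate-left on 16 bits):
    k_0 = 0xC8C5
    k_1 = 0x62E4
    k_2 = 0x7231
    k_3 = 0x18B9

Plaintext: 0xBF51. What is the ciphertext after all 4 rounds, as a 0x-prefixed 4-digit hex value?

s_0 = plaintext = 0xBF51
s_1 = Round(s_0, k_0) = 0x5158
s_2 = Round(s_1, k_1) = 0x58A9
s_3 = Round(s_2, k_2) = 0xA9B1
s_4 = Round(s_3, k_3) = 0xB170

0xB170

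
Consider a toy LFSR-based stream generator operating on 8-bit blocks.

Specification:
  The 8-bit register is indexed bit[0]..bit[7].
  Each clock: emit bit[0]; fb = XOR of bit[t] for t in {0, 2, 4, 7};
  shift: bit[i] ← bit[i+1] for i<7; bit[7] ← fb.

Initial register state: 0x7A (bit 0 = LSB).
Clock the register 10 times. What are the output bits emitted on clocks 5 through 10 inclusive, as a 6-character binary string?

111010

reg_0 = 0x7A
clock 1: out=0, reg = 0xBD
clock 2: out=1, reg = 0x5E
clock 3: out=0, reg = 0x2F
clock 4: out=1, reg = 0x17
clock 5: out=1, reg = 0x8B
clock 6: out=1, reg = 0x45
clock 7: out=1, reg = 0x22
clock 8: out=0, reg = 0x11
clock 9: out=1, reg = 0x08
clock 10: out=0, reg = 0x04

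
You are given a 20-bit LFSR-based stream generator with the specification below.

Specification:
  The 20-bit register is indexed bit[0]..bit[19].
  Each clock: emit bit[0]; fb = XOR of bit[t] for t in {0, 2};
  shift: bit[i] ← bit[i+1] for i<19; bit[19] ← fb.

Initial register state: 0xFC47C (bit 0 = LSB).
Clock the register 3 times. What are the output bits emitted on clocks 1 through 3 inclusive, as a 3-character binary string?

001

reg_0 = 0xFC47C
clock 1: out=0, reg = 0xFE23E
clock 2: out=0, reg = 0xFF11F
clock 3: out=1, reg = 0x7F88F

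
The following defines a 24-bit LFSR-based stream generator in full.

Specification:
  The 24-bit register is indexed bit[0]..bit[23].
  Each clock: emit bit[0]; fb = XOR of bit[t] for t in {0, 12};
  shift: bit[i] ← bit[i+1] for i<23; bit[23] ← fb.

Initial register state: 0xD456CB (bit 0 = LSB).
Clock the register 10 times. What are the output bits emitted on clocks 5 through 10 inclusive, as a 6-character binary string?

001101

reg_0 = 0xD456CB
clock 1: out=1, reg = 0x6A2B65
clock 2: out=1, reg = 0xB515B2
clock 3: out=0, reg = 0xDA8AD9
clock 4: out=1, reg = 0xED456C
clock 5: out=0, reg = 0x76A2B6
clock 6: out=0, reg = 0x3B515B
clock 7: out=1, reg = 0x1DA8AD
clock 8: out=1, reg = 0x8ED456
clock 9: out=0, reg = 0xC76A2B
clock 10: out=1, reg = 0xE3B515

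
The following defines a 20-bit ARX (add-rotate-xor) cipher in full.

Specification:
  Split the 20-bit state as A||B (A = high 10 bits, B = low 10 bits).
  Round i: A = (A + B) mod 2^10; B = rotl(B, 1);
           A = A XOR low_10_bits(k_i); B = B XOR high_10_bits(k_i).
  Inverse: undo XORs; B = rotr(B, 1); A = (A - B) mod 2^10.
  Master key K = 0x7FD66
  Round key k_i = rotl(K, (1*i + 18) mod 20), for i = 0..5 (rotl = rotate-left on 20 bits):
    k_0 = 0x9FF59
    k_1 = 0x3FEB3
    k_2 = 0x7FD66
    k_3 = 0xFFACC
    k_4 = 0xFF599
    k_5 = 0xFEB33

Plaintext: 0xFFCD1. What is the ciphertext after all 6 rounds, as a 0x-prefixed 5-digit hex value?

0xA0C4C

s_0 = plaintext = 0xFFCD1
s_1 = Round(s_0, k_0) = 0xE27DD
s_2 = Round(s_1, k_1) = 0x75744
s_3 = Round(s_2, k_2) = 0x1FF76
s_4 = Round(s_3, k_3) = 0x4E513
s_5 = Round(s_4, k_4) = 0xF55DB
s_6 = Round(s_5, k_5) = 0xA0C4C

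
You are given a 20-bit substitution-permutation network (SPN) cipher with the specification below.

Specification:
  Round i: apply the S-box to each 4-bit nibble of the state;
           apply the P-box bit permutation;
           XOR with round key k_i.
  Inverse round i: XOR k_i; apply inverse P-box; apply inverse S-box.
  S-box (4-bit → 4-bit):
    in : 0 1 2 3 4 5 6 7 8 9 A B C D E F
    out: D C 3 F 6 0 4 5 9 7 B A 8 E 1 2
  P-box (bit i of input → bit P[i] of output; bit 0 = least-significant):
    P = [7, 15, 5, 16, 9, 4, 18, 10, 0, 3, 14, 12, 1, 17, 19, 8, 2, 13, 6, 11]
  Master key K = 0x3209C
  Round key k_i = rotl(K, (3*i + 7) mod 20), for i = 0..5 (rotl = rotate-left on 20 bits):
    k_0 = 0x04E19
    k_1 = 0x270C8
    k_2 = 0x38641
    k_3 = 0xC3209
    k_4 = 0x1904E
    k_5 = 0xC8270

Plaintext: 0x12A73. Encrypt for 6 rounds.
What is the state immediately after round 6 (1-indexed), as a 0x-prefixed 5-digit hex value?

0x38213

s_0 = plaintext = 0x12A73
s_1 = Round(s_0, k_0) = 0x7D4F2
s_2 = Round(s_1, k_1) = 0x8B114
s_3 = Round(s_2, k_2) = 0x55B65
s_4 = Round(s_3, k_3) = 0x82201
s_5 = Round(s_4, k_4) = 0x69E61
s_6 = Round(s_5, k_5) = 0x38213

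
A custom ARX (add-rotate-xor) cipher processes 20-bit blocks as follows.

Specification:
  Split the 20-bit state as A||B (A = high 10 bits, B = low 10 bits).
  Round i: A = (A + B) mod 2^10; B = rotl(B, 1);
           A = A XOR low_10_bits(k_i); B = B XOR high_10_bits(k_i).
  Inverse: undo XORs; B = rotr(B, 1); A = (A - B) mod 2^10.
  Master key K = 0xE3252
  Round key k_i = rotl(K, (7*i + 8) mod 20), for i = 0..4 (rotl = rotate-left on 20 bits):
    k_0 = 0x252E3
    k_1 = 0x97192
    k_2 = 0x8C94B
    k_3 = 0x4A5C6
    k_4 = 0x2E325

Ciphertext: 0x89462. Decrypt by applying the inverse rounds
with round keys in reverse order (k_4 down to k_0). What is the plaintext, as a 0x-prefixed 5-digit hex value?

0x3B08F

s_0 = ciphertext = 0x89462
s_1 = InvRound(s_0, k_4) = 0x24C6D
s_2 = InvRound(s_1, k_3) = 0x2CCA2
s_3 = InvRound(s_2, k_2) = 0x2C148
s_4 = InvRound(s_3, k_1) = 0xE618A
s_5 = InvRound(s_4, k_0) = 0x3B08F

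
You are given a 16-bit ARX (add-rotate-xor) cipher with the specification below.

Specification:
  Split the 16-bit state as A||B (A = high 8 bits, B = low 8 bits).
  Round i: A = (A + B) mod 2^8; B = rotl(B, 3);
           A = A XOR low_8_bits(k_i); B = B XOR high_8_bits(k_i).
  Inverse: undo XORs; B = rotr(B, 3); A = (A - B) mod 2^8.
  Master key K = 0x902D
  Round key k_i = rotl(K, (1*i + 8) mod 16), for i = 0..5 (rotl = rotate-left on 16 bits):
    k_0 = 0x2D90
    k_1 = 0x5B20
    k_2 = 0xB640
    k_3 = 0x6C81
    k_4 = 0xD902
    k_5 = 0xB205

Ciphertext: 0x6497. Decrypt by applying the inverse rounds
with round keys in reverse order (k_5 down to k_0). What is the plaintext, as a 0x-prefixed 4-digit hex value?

s_0 = ciphertext = 0x6497
s_1 = InvRound(s_0, k_5) = 0xBDA4
s_2 = InvRound(s_1, k_4) = 0x10AF
s_3 = InvRound(s_2, k_3) = 0x1978
s_4 = InvRound(s_3, k_2) = 0x80D9
s_5 = InvRound(s_4, k_1) = 0x5050
s_6 = InvRound(s_5, k_0) = 0x11AF

0x11AF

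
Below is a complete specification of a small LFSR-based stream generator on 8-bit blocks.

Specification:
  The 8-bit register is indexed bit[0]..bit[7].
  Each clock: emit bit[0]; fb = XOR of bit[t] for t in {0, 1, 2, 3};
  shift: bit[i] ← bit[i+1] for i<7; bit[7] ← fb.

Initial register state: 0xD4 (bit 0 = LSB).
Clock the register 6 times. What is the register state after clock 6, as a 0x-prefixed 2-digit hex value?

reg_0 = 0xD4
clock 1: out=0, reg = 0xEA
clock 2: out=0, reg = 0x75
clock 3: out=1, reg = 0x3A
clock 4: out=0, reg = 0x1D
clock 5: out=1, reg = 0x8E
clock 6: out=0, reg = 0xC7

0xC7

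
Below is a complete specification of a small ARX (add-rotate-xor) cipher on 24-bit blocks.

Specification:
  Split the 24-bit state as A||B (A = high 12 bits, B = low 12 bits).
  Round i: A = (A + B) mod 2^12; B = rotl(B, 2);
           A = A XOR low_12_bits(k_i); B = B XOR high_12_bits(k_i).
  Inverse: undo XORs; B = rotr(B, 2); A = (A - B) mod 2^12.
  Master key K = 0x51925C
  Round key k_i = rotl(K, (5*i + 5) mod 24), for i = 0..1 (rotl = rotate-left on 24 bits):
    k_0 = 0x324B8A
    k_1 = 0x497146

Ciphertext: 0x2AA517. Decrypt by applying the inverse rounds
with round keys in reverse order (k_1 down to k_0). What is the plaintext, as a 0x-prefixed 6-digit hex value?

s_0 = ciphertext = 0x2AA517
s_1 = InvRound(s_0, k_1) = 0x38C060
s_2 = InvRound(s_1, k_0) = 0x7350D1

0x7350D1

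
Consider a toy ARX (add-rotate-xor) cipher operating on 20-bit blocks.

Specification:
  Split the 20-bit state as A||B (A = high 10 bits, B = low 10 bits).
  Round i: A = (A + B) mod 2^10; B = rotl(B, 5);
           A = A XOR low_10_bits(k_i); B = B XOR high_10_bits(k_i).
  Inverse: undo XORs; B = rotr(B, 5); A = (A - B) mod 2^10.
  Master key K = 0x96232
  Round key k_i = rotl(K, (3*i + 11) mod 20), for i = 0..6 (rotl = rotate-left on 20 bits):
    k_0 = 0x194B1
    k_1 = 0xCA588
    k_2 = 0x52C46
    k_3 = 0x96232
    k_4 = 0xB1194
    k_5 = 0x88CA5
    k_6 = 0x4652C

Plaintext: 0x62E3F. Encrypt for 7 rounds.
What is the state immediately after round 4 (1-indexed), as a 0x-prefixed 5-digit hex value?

0x94A87

s_0 = plaintext = 0x62E3F
s_1 = Round(s_0, k_0) = 0xDEF94
s_2 = Round(s_1, k_1) = 0xA1DB5
s_3 = Round(s_2, k_2) = 0x1EBE6
s_4 = Round(s_3, k_3) = 0x94A87
s_5 = Round(s_4, k_4) = 0x53630
s_6 = Round(s_5, k_5) = 0xF6032
s_7 = Round(s_6, k_6) = 0x49B58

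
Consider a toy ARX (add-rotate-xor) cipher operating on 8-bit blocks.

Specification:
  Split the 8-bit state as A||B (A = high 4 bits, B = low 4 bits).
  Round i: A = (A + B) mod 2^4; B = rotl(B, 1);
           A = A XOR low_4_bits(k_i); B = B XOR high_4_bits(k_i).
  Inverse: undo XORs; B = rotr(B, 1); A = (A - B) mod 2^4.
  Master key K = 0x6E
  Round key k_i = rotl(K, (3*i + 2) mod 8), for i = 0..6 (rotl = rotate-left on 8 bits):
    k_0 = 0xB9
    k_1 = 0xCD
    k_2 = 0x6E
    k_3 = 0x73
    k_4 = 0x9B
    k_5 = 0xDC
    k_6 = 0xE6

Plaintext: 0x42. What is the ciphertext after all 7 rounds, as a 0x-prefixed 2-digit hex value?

0x98

s_0 = plaintext = 0x42
s_1 = Round(s_0, k_0) = 0xFF
s_2 = Round(s_1, k_1) = 0x33
s_3 = Round(s_2, k_2) = 0x80
s_4 = Round(s_3, k_3) = 0xB7
s_5 = Round(s_4, k_4) = 0x97
s_6 = Round(s_5, k_5) = 0xC3
s_7 = Round(s_6, k_6) = 0x98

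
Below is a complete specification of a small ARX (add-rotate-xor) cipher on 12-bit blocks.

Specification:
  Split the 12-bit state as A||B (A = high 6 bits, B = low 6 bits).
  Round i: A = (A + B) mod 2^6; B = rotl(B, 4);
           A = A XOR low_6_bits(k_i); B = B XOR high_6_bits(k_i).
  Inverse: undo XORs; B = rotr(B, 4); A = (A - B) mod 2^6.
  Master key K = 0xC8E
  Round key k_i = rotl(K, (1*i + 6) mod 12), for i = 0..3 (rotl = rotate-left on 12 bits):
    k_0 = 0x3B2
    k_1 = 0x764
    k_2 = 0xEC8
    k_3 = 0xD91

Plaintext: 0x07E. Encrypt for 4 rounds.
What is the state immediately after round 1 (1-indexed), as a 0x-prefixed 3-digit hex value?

0x361

s_0 = plaintext = 0x07E
s_1 = Round(s_0, k_0) = 0x361
s_2 = Round(s_1, k_1) = 0x285
s_3 = Round(s_2, k_2) = 0x1EA
s_4 = Round(s_3, k_3) = 0x81C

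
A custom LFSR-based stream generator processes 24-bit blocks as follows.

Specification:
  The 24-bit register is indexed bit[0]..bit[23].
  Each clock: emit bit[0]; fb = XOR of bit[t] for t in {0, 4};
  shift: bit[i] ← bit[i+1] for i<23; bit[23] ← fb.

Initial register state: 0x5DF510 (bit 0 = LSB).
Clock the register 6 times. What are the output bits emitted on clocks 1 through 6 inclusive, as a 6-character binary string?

000010

reg_0 = 0x5DF510
clock 1: out=0, reg = 0xAEFA88
clock 2: out=0, reg = 0x577D44
clock 3: out=0, reg = 0x2BBEA2
clock 4: out=0, reg = 0x15DF51
clock 5: out=1, reg = 0x0AEFA8
clock 6: out=0, reg = 0x0577D4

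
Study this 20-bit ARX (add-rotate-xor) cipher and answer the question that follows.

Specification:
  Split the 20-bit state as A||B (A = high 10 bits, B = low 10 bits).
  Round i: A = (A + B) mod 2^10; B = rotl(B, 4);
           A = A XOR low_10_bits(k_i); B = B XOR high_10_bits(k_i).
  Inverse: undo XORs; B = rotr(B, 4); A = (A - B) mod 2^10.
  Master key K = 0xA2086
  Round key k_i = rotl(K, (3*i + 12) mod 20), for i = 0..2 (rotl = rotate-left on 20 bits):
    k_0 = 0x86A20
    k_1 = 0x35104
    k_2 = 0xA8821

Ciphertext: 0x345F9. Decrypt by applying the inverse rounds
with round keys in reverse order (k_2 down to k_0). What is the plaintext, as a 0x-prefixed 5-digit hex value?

0x25A27

s_0 = ciphertext = 0x345F9
s_1 = InvRound(s_0, k_2) = 0x7EEF5
s_2 = InvRound(s_1, k_1) = 0x27462
s_3 = InvRound(s_2, k_0) = 0x25A27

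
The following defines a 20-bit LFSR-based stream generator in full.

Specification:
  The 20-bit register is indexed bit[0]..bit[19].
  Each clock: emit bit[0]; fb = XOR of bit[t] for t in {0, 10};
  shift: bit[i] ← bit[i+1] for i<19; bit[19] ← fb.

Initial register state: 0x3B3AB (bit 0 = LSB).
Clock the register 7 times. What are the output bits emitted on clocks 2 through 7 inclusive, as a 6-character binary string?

reg_0 = 0x3B3AB
clock 1: out=1, reg = 0x9D9D5
clock 2: out=1, reg = 0xCECEA
clock 3: out=0, reg = 0xE7675
clock 4: out=1, reg = 0x73B3A
clock 5: out=0, reg = 0x39D9D
clock 6: out=1, reg = 0x1CECE
clock 7: out=0, reg = 0x8E767

101010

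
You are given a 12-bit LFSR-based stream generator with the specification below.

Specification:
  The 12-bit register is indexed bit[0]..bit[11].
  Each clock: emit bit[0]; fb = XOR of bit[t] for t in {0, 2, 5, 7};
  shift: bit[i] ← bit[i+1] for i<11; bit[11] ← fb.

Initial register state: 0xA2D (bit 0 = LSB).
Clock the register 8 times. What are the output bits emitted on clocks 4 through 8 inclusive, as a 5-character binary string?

10100

reg_0 = 0xA2D
clock 1: out=1, reg = 0xD16
clock 2: out=0, reg = 0xE8B
clock 3: out=1, reg = 0x745
clock 4: out=1, reg = 0x3A2
clock 5: out=0, reg = 0x1D1
clock 6: out=1, reg = 0x0E8
clock 7: out=0, reg = 0x074
clock 8: out=0, reg = 0x03A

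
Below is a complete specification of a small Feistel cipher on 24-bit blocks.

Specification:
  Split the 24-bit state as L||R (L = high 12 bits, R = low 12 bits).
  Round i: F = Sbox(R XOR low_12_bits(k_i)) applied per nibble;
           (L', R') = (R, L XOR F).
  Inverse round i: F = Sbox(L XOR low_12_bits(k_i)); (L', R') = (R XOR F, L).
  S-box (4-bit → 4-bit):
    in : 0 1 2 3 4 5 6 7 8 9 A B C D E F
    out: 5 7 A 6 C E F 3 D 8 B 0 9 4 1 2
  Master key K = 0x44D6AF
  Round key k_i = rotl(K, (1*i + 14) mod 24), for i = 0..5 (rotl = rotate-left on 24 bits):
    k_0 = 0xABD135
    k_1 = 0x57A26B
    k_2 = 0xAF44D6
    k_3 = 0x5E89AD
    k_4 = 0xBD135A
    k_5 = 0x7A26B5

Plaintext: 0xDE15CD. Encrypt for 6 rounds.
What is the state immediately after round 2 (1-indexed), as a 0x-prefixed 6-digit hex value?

s_0 = plaintext = 0xDE15CD
s_1 = Round(s_0, k_0) = 0x5CD1CC
s_2 = Round(s_1, k_1) = 0x1CC37E
s_3 = Round(s_2, k_2) = 0x37E271
s_4 = Round(s_3, k_3) = 0x271337
s_5 = Round(s_4, k_4) = 0x337785
s_6 = Round(s_5, k_5) = 0x785452

0x1CC37E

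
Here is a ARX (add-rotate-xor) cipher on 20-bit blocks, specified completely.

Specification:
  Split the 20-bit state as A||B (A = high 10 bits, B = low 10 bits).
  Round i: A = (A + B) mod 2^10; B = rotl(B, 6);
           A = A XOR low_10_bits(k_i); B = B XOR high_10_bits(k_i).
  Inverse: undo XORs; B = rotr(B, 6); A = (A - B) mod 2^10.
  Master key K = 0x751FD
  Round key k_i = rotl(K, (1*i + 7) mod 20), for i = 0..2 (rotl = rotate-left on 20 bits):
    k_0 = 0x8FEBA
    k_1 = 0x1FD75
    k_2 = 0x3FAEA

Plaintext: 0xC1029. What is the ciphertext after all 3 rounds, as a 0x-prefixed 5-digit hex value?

0x1CECD

s_0 = plaintext = 0xC1029
s_1 = Round(s_0, k_0) = 0x65C7D
s_2 = Round(s_1, k_1) = 0xD8738
s_3 = Round(s_2, k_2) = 0x1CECD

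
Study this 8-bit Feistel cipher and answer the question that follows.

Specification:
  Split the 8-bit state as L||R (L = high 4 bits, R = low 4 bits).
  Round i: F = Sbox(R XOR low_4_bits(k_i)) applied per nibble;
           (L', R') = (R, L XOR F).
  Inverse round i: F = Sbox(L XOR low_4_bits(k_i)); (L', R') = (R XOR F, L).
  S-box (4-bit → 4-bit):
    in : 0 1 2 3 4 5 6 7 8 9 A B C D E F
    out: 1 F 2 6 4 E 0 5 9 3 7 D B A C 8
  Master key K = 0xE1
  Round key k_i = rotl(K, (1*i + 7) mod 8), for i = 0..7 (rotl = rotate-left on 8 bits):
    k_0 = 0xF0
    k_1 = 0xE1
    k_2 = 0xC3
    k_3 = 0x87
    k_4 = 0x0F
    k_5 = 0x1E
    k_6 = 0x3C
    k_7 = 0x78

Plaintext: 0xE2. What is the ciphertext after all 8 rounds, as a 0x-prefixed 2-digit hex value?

0x28

s_0 = plaintext = 0xE2
s_1 = Round(s_0, k_0) = 0x2C
s_2 = Round(s_1, k_1) = 0xC8
s_3 = Round(s_2, k_2) = 0x81
s_4 = Round(s_3, k_3) = 0x18
s_5 = Round(s_4, k_4) = 0x84
s_6 = Round(s_5, k_5) = 0x4F
s_7 = Round(s_6, k_6) = 0xF2
s_8 = Round(s_7, k_7) = 0x28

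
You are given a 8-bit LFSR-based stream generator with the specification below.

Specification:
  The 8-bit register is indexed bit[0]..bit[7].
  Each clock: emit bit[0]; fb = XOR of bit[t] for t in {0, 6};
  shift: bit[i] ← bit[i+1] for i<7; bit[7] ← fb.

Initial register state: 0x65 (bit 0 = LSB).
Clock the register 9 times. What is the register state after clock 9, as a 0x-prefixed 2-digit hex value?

0x5A

reg_0 = 0x65
clock 1: out=1, reg = 0x32
clock 2: out=0, reg = 0x19
clock 3: out=1, reg = 0x8C
clock 4: out=0, reg = 0x46
clock 5: out=0, reg = 0xA3
clock 6: out=1, reg = 0xD1
clock 7: out=1, reg = 0x68
clock 8: out=0, reg = 0xB4
clock 9: out=0, reg = 0x5A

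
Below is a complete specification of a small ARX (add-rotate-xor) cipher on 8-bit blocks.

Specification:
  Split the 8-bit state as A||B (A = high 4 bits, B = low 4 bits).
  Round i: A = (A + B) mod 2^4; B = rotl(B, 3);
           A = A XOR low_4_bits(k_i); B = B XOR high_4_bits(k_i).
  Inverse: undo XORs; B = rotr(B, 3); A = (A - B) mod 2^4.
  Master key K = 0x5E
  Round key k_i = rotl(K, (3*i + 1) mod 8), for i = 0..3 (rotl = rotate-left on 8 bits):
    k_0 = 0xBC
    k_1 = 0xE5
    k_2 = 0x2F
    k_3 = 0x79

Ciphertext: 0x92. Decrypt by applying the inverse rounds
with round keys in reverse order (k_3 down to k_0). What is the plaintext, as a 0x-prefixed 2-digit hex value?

s_0 = ciphertext = 0x92
s_1 = InvRound(s_0, k_3) = 0x6A
s_2 = InvRound(s_1, k_2) = 0x81
s_3 = InvRound(s_2, k_1) = 0xEF
s_4 = InvRound(s_3, k_0) = 0xA8

0xA8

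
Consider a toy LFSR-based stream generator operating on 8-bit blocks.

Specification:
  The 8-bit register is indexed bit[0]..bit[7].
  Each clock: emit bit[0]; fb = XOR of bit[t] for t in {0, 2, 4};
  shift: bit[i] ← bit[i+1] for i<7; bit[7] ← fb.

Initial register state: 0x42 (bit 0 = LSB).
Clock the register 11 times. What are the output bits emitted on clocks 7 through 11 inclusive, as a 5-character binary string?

reg_0 = 0x42
clock 1: out=0, reg = 0x21
clock 2: out=1, reg = 0x90
clock 3: out=0, reg = 0xC8
clock 4: out=0, reg = 0x64
clock 5: out=0, reg = 0xB2
clock 6: out=0, reg = 0xD9
clock 7: out=1, reg = 0x6C
clock 8: out=0, reg = 0xB6
clock 9: out=0, reg = 0x5B
clock 10: out=1, reg = 0x2D
clock 11: out=1, reg = 0x16

10011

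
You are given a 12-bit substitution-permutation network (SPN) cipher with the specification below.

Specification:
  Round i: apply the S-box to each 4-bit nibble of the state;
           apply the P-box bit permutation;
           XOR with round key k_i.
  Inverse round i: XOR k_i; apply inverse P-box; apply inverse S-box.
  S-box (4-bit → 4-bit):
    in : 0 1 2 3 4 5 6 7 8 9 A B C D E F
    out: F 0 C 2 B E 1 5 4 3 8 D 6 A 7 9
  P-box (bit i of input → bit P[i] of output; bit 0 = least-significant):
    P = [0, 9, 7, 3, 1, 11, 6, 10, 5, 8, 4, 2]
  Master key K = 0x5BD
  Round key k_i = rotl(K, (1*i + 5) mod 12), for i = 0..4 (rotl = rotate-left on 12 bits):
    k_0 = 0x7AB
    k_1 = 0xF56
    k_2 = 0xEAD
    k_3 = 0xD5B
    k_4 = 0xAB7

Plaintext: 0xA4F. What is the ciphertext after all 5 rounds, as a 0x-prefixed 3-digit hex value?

0x037

s_0 = plaintext = 0xA4F
s_1 = Round(s_0, k_0) = 0xBA4
s_2 = Round(s_1, k_1) = 0x96B
s_3 = Round(s_2, k_2) = 0xF06
s_4 = Round(s_3, k_3) = 0x13C
s_5 = Round(s_4, k_4) = 0x037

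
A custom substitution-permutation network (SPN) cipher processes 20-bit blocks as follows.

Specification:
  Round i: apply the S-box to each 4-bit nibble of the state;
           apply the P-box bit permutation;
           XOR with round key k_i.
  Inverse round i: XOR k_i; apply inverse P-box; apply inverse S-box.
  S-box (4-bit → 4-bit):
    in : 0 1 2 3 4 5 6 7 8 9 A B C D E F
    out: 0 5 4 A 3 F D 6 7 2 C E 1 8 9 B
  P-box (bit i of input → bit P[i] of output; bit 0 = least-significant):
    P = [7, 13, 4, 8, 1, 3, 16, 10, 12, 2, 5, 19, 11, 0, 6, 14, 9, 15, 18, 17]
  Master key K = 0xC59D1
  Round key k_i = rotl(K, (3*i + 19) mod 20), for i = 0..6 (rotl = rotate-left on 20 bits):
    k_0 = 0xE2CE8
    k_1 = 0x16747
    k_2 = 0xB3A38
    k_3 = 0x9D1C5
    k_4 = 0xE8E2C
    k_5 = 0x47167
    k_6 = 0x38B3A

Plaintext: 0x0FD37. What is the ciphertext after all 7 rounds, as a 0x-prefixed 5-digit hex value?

s_0 = plaintext = 0x0FD37
s_1 = Round(s_0, k_0) = 0x640F1
s_2 = Round(s_1, k_1) = 0x769DC
s_3 = Round(s_2, k_2) = 0xFF6FC
s_4 = Round(s_3, k_3) = 0x30F6E
s_5 = Round(s_4, k_4) = 0x51BAA
s_6 = Round(s_5, k_5) = 0xBFE13
s_7 = Round(s_6, k_6) = 0xC7239

0xC7239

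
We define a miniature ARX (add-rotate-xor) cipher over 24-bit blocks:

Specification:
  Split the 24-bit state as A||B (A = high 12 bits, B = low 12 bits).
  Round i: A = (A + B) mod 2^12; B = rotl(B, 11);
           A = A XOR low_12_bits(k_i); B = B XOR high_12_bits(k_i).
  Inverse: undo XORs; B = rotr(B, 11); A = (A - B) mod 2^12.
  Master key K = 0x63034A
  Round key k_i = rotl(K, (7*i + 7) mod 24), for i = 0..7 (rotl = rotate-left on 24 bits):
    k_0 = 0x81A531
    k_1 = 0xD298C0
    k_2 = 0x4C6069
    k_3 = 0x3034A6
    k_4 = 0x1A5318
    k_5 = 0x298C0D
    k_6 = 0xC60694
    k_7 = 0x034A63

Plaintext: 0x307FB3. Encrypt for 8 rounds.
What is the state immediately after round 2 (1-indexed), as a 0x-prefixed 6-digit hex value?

s_0 = plaintext = 0x307FB3
s_1 = Round(s_0, k_0) = 0x78B7C3
s_2 = Round(s_1, k_1) = 0x78E6C8
s_3 = Round(s_2, k_2) = 0xE3F7A2
s_4 = Round(s_3, k_3) = 0x1470D2
s_5 = Round(s_4, k_4) = 0x1011CC
s_6 = Round(s_5, k_5) = 0xEC027E
s_7 = Round(s_6, k_6) = 0x7AAD5F
s_8 = Round(s_7, k_7) = 0xF6AE9B

0x78E6C8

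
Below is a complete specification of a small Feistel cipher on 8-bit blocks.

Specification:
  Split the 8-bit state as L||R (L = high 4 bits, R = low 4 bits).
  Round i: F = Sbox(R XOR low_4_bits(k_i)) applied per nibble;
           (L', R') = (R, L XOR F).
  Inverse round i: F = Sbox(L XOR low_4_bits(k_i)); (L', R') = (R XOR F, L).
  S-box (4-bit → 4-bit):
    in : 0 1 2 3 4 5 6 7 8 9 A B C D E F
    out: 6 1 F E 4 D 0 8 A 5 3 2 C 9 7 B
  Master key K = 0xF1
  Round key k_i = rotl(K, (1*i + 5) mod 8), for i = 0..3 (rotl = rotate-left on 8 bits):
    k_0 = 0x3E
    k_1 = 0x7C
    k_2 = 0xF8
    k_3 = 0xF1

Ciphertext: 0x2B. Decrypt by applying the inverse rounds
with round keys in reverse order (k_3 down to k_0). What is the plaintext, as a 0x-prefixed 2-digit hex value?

s_0 = ciphertext = 0x2B
s_1 = InvRound(s_0, k_3) = 0x52
s_2 = InvRound(s_1, k_2) = 0xB5
s_3 = InvRound(s_2, k_1) = 0xDB
s_4 = InvRound(s_3, k_0) = 0x5D

0x5D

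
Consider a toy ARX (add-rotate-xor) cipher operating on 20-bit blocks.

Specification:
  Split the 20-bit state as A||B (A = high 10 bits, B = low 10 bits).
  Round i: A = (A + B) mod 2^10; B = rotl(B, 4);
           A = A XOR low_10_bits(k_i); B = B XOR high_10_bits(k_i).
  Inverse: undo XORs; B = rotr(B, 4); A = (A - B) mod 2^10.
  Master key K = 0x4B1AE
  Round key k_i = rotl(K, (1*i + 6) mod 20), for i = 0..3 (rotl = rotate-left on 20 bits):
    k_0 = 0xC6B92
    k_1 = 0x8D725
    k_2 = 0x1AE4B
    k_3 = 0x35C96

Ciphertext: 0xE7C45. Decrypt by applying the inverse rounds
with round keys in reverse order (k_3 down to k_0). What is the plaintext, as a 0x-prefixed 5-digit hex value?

0xD805F

s_0 = ciphertext = 0xE7C45
s_1 = InvRound(s_0, k_3) = 0xA0089
s_2 = InvRound(s_1, k_2) = 0x0F48E
s_3 = InvRound(s_2, k_1) = 0x0B6EB
s_4 = InvRound(s_3, k_0) = 0xD805F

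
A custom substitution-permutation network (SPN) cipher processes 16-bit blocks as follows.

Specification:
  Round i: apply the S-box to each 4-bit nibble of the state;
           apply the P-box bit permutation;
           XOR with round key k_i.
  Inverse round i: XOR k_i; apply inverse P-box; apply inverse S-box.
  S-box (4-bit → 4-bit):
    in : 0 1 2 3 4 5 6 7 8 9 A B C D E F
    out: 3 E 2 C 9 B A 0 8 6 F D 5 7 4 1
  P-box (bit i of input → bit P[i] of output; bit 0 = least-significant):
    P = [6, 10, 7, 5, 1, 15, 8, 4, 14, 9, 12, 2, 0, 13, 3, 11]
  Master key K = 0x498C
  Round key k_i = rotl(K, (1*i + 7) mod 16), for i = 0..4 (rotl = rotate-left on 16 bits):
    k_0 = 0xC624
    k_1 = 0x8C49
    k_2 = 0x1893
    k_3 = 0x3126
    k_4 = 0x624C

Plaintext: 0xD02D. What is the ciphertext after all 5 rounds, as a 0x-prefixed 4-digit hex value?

s_0 = plaintext = 0xD02D
s_1 = Round(s_0, k_0) = 0x20ED
s_2 = Round(s_1, k_1) = 0xEB89
s_3 = Round(s_2, k_2) = 0x4C0F
s_4 = Round(s_3, k_3) = 0xE965
s_5 = Round(s_4, k_4) = 0xF434

0xF434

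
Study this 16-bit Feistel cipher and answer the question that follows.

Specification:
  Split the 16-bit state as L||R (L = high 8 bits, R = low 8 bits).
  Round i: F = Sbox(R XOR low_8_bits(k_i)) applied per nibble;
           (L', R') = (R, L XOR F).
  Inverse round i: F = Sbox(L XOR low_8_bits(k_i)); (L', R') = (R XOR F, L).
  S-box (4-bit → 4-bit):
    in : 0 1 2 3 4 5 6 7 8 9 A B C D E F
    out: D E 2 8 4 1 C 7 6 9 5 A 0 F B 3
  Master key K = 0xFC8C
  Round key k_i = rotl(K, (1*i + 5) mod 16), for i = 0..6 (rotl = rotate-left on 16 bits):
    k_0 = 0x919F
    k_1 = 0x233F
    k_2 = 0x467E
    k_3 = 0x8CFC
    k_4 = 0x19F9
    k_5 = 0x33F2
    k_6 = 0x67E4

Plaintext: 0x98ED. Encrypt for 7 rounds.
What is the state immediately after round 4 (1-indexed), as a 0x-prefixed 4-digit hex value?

0x28E8

s_0 = plaintext = 0x98ED
s_1 = Round(s_0, k_0) = 0xEDEA
s_2 = Round(s_1, k_1) = 0xEA1C
s_3 = Round(s_2, k_2) = 0x1C28
s_4 = Round(s_3, k_3) = 0x28E8
s_5 = Round(s_4, k_4) = 0xE8C6
s_6 = Round(s_5, k_5) = 0xC66C
s_7 = Round(s_6, k_6) = 0x6CA0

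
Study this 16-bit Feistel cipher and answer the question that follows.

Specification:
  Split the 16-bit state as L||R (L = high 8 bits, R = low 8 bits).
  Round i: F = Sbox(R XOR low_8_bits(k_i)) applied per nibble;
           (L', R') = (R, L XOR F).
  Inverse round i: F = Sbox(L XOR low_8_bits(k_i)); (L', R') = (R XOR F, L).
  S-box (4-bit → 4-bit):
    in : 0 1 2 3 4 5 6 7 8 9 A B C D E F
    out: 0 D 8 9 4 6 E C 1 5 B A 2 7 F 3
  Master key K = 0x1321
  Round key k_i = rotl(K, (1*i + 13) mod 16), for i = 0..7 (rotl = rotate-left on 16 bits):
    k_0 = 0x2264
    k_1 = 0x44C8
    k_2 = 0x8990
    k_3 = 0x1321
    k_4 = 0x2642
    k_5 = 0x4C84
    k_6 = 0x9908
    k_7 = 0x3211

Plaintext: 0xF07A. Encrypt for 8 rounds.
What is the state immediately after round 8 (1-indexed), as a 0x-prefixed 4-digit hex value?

0x4CEC

s_0 = plaintext = 0xF07A
s_1 = Round(s_0, k_0) = 0x7A2F
s_2 = Round(s_1, k_1) = 0x2F86
s_3 = Round(s_2, k_2) = 0x86F1
s_4 = Round(s_3, k_3) = 0xF1F6
s_5 = Round(s_4, k_4) = 0xF655
s_6 = Round(s_5, k_5) = 0x558B
s_7 = Round(s_6, k_6) = 0x8B4C
s_8 = Round(s_7, k_7) = 0x4CEC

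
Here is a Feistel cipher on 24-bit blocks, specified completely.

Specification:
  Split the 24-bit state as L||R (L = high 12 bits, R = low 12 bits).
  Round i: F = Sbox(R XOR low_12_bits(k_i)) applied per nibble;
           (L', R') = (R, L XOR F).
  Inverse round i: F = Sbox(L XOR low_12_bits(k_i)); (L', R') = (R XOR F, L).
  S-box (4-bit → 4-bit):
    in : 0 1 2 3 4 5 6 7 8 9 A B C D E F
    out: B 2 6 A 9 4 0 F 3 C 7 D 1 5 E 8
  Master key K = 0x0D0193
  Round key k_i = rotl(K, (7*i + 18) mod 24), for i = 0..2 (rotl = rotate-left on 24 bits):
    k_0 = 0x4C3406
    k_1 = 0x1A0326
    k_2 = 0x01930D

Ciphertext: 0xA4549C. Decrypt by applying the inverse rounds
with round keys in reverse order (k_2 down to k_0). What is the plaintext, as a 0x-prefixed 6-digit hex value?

0x267729

s_0 = ciphertext = 0xA4549C
s_1 = InvRound(s_0, k_2) = 0x80FA45
s_2 = InvRound(s_1, k_1) = 0x72980F
s_3 = InvRound(s_2, k_0) = 0x267729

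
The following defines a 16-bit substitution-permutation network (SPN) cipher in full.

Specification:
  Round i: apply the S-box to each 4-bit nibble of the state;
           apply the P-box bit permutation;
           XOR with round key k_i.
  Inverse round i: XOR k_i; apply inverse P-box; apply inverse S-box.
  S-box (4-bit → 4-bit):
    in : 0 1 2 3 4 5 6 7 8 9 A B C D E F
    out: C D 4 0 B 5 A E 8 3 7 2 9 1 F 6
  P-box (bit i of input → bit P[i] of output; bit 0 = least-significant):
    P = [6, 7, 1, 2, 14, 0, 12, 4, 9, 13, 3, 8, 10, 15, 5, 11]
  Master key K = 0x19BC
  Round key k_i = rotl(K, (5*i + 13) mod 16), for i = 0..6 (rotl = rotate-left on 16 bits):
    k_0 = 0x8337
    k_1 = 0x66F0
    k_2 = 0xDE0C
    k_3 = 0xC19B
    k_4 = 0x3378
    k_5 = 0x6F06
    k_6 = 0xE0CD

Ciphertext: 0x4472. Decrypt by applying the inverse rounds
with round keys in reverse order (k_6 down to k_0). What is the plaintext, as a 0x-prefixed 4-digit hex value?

s_0 = ciphertext = 0x4472
s_1 = InvRound(s_0, k_6) = 0xAF67
s_2 = InvRound(s_1, k_5) = 0xF39D
s_3 = InvRound(s_2, k_4) = 0xF394
s_4 = InvRound(s_3, k_3) = 0x3AF0
s_5 = InvRound(s_4, k_2) = 0xAFC4
s_6 = InvRound(s_5, k_1) = 0x78C8
s_7 = InvRound(s_6, k_0) = 0x7EEE

0x7EEE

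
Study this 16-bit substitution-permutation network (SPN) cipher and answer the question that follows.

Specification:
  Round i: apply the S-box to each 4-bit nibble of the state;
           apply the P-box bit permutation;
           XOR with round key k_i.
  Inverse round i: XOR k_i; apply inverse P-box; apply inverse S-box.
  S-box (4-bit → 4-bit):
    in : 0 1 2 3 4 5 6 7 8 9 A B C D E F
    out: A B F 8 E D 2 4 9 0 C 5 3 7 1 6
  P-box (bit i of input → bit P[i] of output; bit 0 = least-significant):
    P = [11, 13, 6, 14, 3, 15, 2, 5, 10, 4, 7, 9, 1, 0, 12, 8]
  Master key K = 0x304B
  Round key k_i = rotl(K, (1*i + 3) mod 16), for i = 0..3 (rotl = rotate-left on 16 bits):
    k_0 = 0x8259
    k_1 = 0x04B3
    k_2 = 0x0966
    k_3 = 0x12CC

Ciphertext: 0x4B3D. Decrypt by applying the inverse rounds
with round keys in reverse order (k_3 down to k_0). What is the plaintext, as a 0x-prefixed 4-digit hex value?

s_0 = ciphertext = 0x4B3D
s_1 = InvRound(s_0, k_3) = 0x4F35
s_2 = InvRound(s_1, k_2) = 0xC19A
s_3 = InvRound(s_2, k_1) = 0x0E13
s_4 = InvRound(s_3, k_0) = 0xEECB

0xEECB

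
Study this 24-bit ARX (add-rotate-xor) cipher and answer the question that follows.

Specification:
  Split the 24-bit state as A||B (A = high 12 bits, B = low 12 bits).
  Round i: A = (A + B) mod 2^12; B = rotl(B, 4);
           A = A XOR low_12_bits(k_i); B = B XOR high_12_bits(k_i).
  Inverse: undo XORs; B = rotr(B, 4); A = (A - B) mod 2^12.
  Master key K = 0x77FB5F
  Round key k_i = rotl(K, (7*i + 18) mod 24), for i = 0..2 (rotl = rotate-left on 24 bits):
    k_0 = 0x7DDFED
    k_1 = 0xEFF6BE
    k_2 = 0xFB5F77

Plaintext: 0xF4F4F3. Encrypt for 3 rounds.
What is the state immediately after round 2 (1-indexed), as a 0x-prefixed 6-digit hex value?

s_0 = plaintext = 0xF4F4F3
s_1 = Round(s_0, k_0) = 0xBAF8E9
s_2 = Round(s_1, k_1) = 0x226067
s_3 = Round(s_2, k_2) = 0xDFA9C5

0x226067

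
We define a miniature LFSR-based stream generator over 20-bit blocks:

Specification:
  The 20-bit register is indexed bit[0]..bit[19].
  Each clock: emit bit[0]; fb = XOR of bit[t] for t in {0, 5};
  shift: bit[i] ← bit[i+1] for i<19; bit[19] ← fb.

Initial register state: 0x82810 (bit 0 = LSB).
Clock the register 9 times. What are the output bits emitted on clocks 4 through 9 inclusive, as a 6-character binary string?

010000

reg_0 = 0x82810
clock 1: out=0, reg = 0x41408
clock 2: out=0, reg = 0x20A04
clock 3: out=0, reg = 0x10502
clock 4: out=0, reg = 0x08281
clock 5: out=1, reg = 0x84140
clock 6: out=0, reg = 0x420A0
clock 7: out=0, reg = 0xA1050
clock 8: out=0, reg = 0x50828
clock 9: out=0, reg = 0xA8414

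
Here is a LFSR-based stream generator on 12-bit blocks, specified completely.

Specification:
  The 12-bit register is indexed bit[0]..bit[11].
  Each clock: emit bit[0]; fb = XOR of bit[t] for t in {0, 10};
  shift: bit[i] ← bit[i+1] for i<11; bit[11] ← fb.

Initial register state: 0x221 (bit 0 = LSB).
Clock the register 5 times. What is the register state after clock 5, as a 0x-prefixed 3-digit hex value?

reg_0 = 0x221
clock 1: out=1, reg = 0x910
clock 2: out=0, reg = 0x488
clock 3: out=0, reg = 0xA44
clock 4: out=0, reg = 0x522
clock 5: out=0, reg = 0xA91

0xA91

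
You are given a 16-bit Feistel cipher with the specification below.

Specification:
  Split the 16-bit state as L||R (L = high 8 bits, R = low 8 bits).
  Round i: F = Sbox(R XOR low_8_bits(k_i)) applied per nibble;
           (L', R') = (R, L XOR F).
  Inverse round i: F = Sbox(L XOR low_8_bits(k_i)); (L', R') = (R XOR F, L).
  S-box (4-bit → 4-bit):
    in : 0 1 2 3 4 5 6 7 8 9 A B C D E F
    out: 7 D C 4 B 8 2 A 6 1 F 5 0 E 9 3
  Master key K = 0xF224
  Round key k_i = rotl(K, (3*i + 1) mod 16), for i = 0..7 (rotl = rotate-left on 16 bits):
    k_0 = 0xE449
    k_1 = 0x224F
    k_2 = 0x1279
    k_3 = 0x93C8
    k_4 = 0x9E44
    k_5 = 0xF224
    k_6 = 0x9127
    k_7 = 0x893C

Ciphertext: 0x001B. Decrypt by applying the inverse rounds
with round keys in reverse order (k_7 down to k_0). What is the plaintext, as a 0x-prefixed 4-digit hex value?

s_0 = ciphertext = 0x001B
s_1 = InvRound(s_0, k_7) = 0x5B00
s_2 = InvRound(s_1, k_6) = 0xA05B
s_3 = InvRound(s_2, k_5) = 0x30A0
s_4 = InvRound(s_3, k_4) = 0x0B30
s_5 = InvRound(s_4, k_3) = 0x340B
s_6 = InvRound(s_5, k_2) = 0xB534
s_7 = InvRound(s_6, k_1) = 0x0BB5
s_8 = InvRound(s_7, k_0) = 0x090B

0x090B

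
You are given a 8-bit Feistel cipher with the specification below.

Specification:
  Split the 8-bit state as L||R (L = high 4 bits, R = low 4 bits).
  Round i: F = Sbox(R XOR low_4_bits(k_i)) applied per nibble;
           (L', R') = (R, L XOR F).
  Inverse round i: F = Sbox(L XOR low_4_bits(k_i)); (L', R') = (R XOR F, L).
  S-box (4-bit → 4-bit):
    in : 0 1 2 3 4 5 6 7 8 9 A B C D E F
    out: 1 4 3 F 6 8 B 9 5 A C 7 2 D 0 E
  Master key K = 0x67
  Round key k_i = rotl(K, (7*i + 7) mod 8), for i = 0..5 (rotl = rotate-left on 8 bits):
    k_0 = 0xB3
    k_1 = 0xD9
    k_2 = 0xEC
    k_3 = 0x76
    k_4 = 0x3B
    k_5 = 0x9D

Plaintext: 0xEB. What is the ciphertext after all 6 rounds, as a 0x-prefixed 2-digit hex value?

0xB4

s_0 = plaintext = 0xEB
s_1 = Round(s_0, k_0) = 0xBB
s_2 = Round(s_1, k_1) = 0xB8
s_3 = Round(s_2, k_2) = 0x8D
s_4 = Round(s_3, k_3) = 0xDF
s_5 = Round(s_4, k_4) = 0xFB
s_6 = Round(s_5, k_5) = 0xB4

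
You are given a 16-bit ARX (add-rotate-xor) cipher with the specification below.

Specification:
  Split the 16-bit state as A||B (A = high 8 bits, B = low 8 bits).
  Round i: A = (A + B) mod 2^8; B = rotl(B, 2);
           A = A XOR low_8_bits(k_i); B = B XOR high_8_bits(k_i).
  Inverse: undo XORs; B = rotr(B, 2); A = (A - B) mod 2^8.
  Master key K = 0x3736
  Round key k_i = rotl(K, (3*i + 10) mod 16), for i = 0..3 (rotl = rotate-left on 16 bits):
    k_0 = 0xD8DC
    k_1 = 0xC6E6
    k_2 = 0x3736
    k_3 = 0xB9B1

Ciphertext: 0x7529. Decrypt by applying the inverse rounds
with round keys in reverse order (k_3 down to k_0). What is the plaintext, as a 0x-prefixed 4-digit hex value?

0x5216

s_0 = ciphertext = 0x7529
s_1 = InvRound(s_0, k_3) = 0xA024
s_2 = InvRound(s_1, k_2) = 0xD2C4
s_3 = InvRound(s_2, k_1) = 0xB480
s_4 = InvRound(s_3, k_0) = 0x5216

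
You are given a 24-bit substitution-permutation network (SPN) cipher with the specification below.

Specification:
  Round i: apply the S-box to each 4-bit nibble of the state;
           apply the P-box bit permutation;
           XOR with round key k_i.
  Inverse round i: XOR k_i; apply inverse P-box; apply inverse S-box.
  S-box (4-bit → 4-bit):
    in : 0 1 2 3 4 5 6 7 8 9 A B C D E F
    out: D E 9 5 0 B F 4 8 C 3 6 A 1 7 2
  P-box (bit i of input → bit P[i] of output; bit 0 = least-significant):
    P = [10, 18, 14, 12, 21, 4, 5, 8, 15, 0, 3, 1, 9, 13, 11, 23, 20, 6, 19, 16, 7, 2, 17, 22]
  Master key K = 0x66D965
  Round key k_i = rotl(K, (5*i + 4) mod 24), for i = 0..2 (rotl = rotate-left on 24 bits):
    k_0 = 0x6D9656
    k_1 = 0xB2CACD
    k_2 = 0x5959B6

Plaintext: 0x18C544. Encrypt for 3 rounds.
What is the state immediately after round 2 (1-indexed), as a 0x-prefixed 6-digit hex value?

s_0 = plaintext = 0x18C544
s_1 = Round(s_0, k_0) = 0xAE3651
s_2 = Round(s_1, k_1) = 0x8E1112
s_3 = Round(s_2, k_2) = 0x8164CD

0x8E1112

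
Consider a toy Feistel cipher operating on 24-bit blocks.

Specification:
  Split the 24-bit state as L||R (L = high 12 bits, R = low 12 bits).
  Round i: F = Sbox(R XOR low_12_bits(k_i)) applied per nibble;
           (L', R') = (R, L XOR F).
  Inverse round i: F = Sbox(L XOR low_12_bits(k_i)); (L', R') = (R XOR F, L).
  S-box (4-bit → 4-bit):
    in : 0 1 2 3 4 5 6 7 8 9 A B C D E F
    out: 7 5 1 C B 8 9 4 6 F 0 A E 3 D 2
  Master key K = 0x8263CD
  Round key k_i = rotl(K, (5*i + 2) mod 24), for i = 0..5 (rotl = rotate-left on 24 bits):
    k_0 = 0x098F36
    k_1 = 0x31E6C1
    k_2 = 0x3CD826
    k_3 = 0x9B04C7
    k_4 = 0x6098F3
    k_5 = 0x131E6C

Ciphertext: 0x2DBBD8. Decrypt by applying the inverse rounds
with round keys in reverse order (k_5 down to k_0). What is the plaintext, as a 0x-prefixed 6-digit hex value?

s_0 = ciphertext = 0x2DBBD8
s_1 = InvRound(s_0, k_5) = 0x57C2DB
s_2 = InvRound(s_1, k_4) = 0x1B957C
s_3 = InvRound(s_2, k_3) = 0xD311B9
s_4 = InvRound(s_3, k_2) = 0x9EDD31
s_5 = InvRound(s_4, k_1) = 0xF2F9ED
s_6 = InvRound(s_5, k_0) = 0xEB2F2F

0xEB2F2F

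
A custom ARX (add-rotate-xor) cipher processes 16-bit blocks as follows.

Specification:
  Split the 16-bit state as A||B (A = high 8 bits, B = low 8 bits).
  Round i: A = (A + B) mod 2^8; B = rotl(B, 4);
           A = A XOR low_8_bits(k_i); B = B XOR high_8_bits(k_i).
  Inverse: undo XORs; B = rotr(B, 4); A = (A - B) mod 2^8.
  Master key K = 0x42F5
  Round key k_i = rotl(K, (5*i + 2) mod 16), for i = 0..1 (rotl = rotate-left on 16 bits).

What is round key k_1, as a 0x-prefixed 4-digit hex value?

K = 0x42F5
k_0 = rotl(K, (5*0+2) mod 16) = rotl(K, 2) = 0x0BD5
k_1 = rotl(K, (5*1+2) mod 16) = rotl(K, 7) = 0x7AA1

0x7AA1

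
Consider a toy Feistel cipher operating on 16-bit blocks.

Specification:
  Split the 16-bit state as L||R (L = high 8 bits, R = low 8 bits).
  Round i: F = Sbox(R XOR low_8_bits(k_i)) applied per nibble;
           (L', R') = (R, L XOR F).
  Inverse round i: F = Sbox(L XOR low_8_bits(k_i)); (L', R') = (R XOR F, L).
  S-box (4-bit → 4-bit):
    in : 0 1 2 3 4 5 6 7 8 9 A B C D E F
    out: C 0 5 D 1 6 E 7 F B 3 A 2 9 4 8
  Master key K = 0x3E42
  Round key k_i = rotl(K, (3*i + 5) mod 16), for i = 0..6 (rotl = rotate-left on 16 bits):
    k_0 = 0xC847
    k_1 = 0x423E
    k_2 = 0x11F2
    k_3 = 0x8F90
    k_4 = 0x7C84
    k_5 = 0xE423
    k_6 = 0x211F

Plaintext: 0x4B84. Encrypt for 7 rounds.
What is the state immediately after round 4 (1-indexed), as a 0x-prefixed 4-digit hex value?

0x6D62

s_0 = plaintext = 0x4B84
s_1 = Round(s_0, k_0) = 0x8466
s_2 = Round(s_1, k_1) = 0x66EB
s_3 = Round(s_2, k_2) = 0xEB6D
s_4 = Round(s_3, k_3) = 0x6D62
s_5 = Round(s_4, k_4) = 0x6223
s_6 = Round(s_5, k_5) = 0x23AE
s_7 = Round(s_6, k_6) = 0xAE83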